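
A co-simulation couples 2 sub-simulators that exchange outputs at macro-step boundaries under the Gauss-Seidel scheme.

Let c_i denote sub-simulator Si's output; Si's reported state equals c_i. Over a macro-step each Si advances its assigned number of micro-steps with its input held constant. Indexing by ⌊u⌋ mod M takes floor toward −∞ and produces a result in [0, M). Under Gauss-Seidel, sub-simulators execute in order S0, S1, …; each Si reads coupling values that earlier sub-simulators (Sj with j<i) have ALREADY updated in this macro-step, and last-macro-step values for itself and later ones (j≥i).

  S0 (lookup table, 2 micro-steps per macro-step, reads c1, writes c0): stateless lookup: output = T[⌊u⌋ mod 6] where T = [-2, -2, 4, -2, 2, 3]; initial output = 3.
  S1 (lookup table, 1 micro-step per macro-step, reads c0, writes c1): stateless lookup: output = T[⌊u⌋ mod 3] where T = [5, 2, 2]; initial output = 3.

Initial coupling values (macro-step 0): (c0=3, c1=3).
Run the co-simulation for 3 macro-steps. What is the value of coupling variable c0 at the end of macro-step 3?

macro 1: S0 reads c1=3 → after 2×micro: -2; S1 reads c0=-2 → after 1×micro: 2 ⇒ (c0=-2, c1=2)
macro 2: S0 reads c1=2 → after 2×micro: 4; S1 reads c0=4 → after 1×micro: 2 ⇒ (c0=4, c1=2)
macro 3: S0 reads c1=2 → after 2×micro: 4; S1 reads c0=4 → after 1×micro: 2 ⇒ (c0=4, c1=2)

c0 at macro-step 3 = 4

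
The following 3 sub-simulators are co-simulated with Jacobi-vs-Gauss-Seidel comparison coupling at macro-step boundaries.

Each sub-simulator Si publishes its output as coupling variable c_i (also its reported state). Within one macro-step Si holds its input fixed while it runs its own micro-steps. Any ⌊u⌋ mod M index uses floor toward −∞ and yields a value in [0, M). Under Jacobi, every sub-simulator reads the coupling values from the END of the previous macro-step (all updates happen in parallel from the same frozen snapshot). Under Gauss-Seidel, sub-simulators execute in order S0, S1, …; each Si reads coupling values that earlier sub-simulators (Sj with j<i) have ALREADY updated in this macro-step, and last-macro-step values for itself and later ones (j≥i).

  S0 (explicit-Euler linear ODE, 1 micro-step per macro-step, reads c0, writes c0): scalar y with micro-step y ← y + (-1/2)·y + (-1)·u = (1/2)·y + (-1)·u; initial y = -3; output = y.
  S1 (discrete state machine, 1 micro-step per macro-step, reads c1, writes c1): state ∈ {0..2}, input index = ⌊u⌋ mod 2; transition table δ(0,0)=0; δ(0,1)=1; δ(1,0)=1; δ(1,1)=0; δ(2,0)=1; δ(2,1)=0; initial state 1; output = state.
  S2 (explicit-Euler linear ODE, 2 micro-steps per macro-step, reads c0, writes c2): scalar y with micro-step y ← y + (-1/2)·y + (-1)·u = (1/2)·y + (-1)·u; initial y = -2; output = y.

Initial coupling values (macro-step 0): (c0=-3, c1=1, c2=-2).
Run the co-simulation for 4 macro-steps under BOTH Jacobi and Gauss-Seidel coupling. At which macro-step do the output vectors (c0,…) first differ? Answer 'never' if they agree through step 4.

[Jacobi] macro 1: S0 reads c0=-3 → after 1×micro: 3/2; S1 reads c1=1 → after 1×micro: 0; S2 reads c0=-3 → after 2×micro: 4 ⇒ (c0=3/2, c1=0, c2=4)
[Jacobi] macro 2: S0 reads c0=3/2 → after 1×micro: -3/4; S1 reads c1=0 → after 1×micro: 0; S2 reads c0=3/2 → after 2×micro: -5/4 ⇒ (c0=-3/4, c1=0, c2=-5/4)
[Jacobi] macro 3: S0 reads c0=-3/4 → after 1×micro: 3/8; S1 reads c1=0 → after 1×micro: 0; S2 reads c0=-3/4 → after 2×micro: 13/16 ⇒ (c0=3/8, c1=0, c2=13/16)
[Jacobi] macro 4: S0 reads c0=3/8 → after 1×micro: -3/16; S1 reads c1=0 → after 1×micro: 0; S2 reads c0=3/8 → after 2×micro: -23/64 ⇒ (c0=-3/16, c1=0, c2=-23/64)
[Gauss-Seidel] macro 1: S0 reads c0=-3 → after 1×micro: 3/2; S1 reads c1=1 → after 1×micro: 0; S2 reads c0=3/2 → after 2×micro: -11/4 ⇒ (c0=3/2, c1=0, c2=-11/4)
[Gauss-Seidel] macro 2: S0 reads c0=3/2 → after 1×micro: -3/4; S1 reads c1=0 → after 1×micro: 0; S2 reads c0=-3/4 → after 2×micro: 7/16 ⇒ (c0=-3/4, c1=0, c2=7/16)
[Gauss-Seidel] macro 3: S0 reads c0=-3/4 → after 1×micro: 3/8; S1 reads c1=0 → after 1×micro: 0; S2 reads c0=3/8 → after 2×micro: -29/64 ⇒ (c0=3/8, c1=0, c2=-29/64)
[Gauss-Seidel] macro 4: S0 reads c0=3/8 → after 1×micro: -3/16; S1 reads c1=0 → after 1×micro: 0; S2 reads c0=-3/16 → after 2×micro: 43/256 ⇒ (c0=-3/16, c1=0, c2=43/256)

first divergence at macro-step: 1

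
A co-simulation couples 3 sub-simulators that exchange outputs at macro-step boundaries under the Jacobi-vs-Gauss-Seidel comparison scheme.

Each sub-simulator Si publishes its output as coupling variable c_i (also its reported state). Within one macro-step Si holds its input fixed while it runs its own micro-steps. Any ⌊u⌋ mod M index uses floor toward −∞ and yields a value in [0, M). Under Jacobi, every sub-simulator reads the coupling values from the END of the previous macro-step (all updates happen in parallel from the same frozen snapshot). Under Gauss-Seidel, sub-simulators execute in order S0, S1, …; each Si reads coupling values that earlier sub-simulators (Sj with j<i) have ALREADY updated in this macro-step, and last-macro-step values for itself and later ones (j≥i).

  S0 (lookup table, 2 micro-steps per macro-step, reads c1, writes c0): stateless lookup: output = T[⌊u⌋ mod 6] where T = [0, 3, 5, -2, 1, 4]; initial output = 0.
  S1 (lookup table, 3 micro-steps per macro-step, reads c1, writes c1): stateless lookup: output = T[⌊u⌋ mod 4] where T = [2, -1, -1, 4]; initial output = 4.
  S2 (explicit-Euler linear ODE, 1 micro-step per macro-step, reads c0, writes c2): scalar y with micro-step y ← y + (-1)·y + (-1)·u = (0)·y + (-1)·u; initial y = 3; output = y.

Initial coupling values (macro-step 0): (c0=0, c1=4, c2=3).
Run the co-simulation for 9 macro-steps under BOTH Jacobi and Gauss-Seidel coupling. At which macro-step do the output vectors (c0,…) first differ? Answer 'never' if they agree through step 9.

[Jacobi] macro 1: S0 reads c1=4 → after 2×micro: 1; S1 reads c1=4 → after 3×micro: 2; S2 reads c0=0 → after 1×micro: 0 ⇒ (c0=1, c1=2, c2=0)
[Jacobi] macro 2: S0 reads c1=2 → after 2×micro: 5; S1 reads c1=2 → after 3×micro: -1; S2 reads c0=1 → after 1×micro: -1 ⇒ (c0=5, c1=-1, c2=-1)
[Jacobi] macro 3: S0 reads c1=-1 → after 2×micro: 4; S1 reads c1=-1 → after 3×micro: 4; S2 reads c0=5 → after 1×micro: -5 ⇒ (c0=4, c1=4, c2=-5)
[Jacobi] macro 4: S0 reads c1=4 → after 2×micro: 1; S1 reads c1=4 → after 3×micro: 2; S2 reads c0=4 → after 1×micro: -4 ⇒ (c0=1, c1=2, c2=-4)
[Jacobi] macro 5: S0 reads c1=2 → after 2×micro: 5; S1 reads c1=2 → after 3×micro: -1; S2 reads c0=1 → after 1×micro: -1 ⇒ (c0=5, c1=-1, c2=-1)
[Jacobi] macro 6: S0 reads c1=-1 → after 2×micro: 4; S1 reads c1=-1 → after 3×micro: 4; S2 reads c0=5 → after 1×micro: -5 ⇒ (c0=4, c1=4, c2=-5)
[Jacobi] macro 7: S0 reads c1=4 → after 2×micro: 1; S1 reads c1=4 → after 3×micro: 2; S2 reads c0=4 → after 1×micro: -4 ⇒ (c0=1, c1=2, c2=-4)
[Jacobi] macro 8: S0 reads c1=2 → after 2×micro: 5; S1 reads c1=2 → after 3×micro: -1; S2 reads c0=1 → after 1×micro: -1 ⇒ (c0=5, c1=-1, c2=-1)
[Jacobi] macro 9: S0 reads c1=-1 → after 2×micro: 4; S1 reads c1=-1 → after 3×micro: 4; S2 reads c0=5 → after 1×micro: -5 ⇒ (c0=4, c1=4, c2=-5)
[Gauss-Seidel] macro 1: S0 reads c1=4 → after 2×micro: 1; S1 reads c1=4 → after 3×micro: 2; S2 reads c0=1 → after 1×micro: -1 ⇒ (c0=1, c1=2, c2=-1)
[Gauss-Seidel] macro 2: S0 reads c1=2 → after 2×micro: 5; S1 reads c1=2 → after 3×micro: -1; S2 reads c0=5 → after 1×micro: -5 ⇒ (c0=5, c1=-1, c2=-5)
[Gauss-Seidel] macro 3: S0 reads c1=-1 → after 2×micro: 4; S1 reads c1=-1 → after 3×micro: 4; S2 reads c0=4 → after 1×micro: -4 ⇒ (c0=4, c1=4, c2=-4)
[Gauss-Seidel] macro 4: S0 reads c1=4 → after 2×micro: 1; S1 reads c1=4 → after 3×micro: 2; S2 reads c0=1 → after 1×micro: -1 ⇒ (c0=1, c1=2, c2=-1)
[Gauss-Seidel] macro 5: S0 reads c1=2 → after 2×micro: 5; S1 reads c1=2 → after 3×micro: -1; S2 reads c0=5 → after 1×micro: -5 ⇒ (c0=5, c1=-1, c2=-5)
[Gauss-Seidel] macro 6: S0 reads c1=-1 → after 2×micro: 4; S1 reads c1=-1 → after 3×micro: 4; S2 reads c0=4 → after 1×micro: -4 ⇒ (c0=4, c1=4, c2=-4)
[Gauss-Seidel] macro 7: S0 reads c1=4 → after 2×micro: 1; S1 reads c1=4 → after 3×micro: 2; S2 reads c0=1 → after 1×micro: -1 ⇒ (c0=1, c1=2, c2=-1)
[Gauss-Seidel] macro 8: S0 reads c1=2 → after 2×micro: 5; S1 reads c1=2 → after 3×micro: -1; S2 reads c0=5 → after 1×micro: -5 ⇒ (c0=5, c1=-1, c2=-5)
[Gauss-Seidel] macro 9: S0 reads c1=-1 → after 2×micro: 4; S1 reads c1=-1 → after 3×micro: 4; S2 reads c0=4 → after 1×micro: -4 ⇒ (c0=4, c1=4, c2=-4)

first divergence at macro-step: 1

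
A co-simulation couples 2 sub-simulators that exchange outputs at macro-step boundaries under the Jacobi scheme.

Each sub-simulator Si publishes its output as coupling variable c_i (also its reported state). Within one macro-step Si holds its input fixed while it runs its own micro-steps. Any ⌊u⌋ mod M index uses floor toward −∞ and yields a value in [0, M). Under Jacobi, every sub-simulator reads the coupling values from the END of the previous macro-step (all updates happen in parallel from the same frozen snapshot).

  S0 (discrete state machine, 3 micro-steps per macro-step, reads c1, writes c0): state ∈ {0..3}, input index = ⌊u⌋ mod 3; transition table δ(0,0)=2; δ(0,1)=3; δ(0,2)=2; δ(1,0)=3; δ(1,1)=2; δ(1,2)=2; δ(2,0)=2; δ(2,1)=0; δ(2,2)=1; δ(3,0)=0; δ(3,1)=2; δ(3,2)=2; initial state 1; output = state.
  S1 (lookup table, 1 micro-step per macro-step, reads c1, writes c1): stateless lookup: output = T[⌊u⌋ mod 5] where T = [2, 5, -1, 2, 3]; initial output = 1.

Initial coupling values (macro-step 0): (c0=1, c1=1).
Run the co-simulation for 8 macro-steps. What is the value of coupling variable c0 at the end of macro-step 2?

macro 1: S0 reads c1=1 → after 3×micro: 3; S1 reads c1=1 → after 1×micro: 5 ⇒ (c0=3, c1=5)
macro 2: S0 reads c1=5 → after 3×micro: 2; S1 reads c1=5 → after 1×micro: 2 ⇒ (c0=2, c1=2)
macro 3: S0 reads c1=2 → after 3×micro: 1; S1 reads c1=2 → after 1×micro: -1 ⇒ (c0=1, c1=-1)
macro 4: S0 reads c1=-1 → after 3×micro: 2; S1 reads c1=-1 → after 1×micro: 3 ⇒ (c0=2, c1=3)
macro 5: S0 reads c1=3 → after 3×micro: 2; S1 reads c1=3 → after 1×micro: 2 ⇒ (c0=2, c1=2)
macro 6: S0 reads c1=2 → after 3×micro: 1; S1 reads c1=2 → after 1×micro: -1 ⇒ (c0=1, c1=-1)
macro 7: S0 reads c1=-1 → after 3×micro: 2; S1 reads c1=-1 → after 1×micro: 3 ⇒ (c0=2, c1=3)
macro 8: S0 reads c1=3 → after 3×micro: 2; S1 reads c1=3 → after 1×micro: 2 ⇒ (c0=2, c1=2)

c0 at macro-step 2 = 2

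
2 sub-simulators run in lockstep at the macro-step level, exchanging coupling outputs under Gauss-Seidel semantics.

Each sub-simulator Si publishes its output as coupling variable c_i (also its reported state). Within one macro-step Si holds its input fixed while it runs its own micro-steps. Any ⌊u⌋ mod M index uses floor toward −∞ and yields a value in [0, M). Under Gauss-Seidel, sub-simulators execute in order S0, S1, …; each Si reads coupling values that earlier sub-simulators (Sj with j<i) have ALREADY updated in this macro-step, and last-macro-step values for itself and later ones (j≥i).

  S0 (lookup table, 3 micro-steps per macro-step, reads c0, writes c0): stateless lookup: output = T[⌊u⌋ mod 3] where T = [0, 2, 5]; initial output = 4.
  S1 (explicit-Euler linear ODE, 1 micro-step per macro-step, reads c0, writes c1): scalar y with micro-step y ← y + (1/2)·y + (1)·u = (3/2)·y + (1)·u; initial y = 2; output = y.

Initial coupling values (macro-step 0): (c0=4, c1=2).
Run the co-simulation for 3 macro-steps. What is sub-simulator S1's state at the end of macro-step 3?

macro 1: S0 reads c0=4 → after 3×micro: 2; S1 reads c0=2 → after 1×micro: 5 ⇒ (c0=2, c1=5)
macro 2: S0 reads c0=2 → after 3×micro: 5; S1 reads c0=5 → after 1×micro: 25/2 ⇒ (c0=5, c1=25/2)
macro 3: S0 reads c0=5 → after 3×micro: 5; S1 reads c0=5 → after 1×micro: 95/4 ⇒ (c0=5, c1=95/4)

S1 state at macro-step 3 = 95/4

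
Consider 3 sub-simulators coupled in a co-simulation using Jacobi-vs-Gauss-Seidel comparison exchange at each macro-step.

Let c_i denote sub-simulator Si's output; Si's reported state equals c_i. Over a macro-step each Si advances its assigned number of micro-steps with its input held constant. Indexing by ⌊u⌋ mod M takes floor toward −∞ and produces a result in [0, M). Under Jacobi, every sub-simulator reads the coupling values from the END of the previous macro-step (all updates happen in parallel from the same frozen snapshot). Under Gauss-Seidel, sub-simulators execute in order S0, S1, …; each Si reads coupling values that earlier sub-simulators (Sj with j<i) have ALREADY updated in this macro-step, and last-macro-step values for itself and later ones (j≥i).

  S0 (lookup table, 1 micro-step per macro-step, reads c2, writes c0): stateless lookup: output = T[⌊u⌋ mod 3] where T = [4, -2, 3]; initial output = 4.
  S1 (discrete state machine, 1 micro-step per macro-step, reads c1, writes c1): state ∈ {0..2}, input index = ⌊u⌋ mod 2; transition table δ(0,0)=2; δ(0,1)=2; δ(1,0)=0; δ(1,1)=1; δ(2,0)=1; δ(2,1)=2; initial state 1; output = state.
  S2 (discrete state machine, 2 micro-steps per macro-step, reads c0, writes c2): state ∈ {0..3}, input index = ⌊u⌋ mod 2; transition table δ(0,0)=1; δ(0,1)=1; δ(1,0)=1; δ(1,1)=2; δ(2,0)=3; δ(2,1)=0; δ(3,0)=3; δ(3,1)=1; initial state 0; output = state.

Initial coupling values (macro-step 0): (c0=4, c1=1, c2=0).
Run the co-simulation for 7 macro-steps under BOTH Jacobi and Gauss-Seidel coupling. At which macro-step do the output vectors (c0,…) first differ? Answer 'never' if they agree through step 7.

[Jacobi] macro 1: S0 reads c2=0 → after 1×micro: 4; S1 reads c1=1 → after 1×micro: 1; S2 reads c0=4 → after 2×micro: 1 ⇒ (c0=4, c1=1, c2=1)
[Jacobi] macro 2: S0 reads c2=1 → after 1×micro: -2; S1 reads c1=1 → after 1×micro: 1; S2 reads c0=4 → after 2×micro: 1 ⇒ (c0=-2, c1=1, c2=1)
[Jacobi] macro 3: S0 reads c2=1 → after 1×micro: -2; S1 reads c1=1 → after 1×micro: 1; S2 reads c0=-2 → after 2×micro: 1 ⇒ (c0=-2, c1=1, c2=1)
[Jacobi] macro 4: S0 reads c2=1 → after 1×micro: -2; S1 reads c1=1 → after 1×micro: 1; S2 reads c0=-2 → after 2×micro: 1 ⇒ (c0=-2, c1=1, c2=1)
[Jacobi] macro 5: S0 reads c2=1 → after 1×micro: -2; S1 reads c1=1 → after 1×micro: 1; S2 reads c0=-2 → after 2×micro: 1 ⇒ (c0=-2, c1=1, c2=1)
[Jacobi] macro 6: S0 reads c2=1 → after 1×micro: -2; S1 reads c1=1 → after 1×micro: 1; S2 reads c0=-2 → after 2×micro: 1 ⇒ (c0=-2, c1=1, c2=1)
[Jacobi] macro 7: S0 reads c2=1 → after 1×micro: -2; S1 reads c1=1 → after 1×micro: 1; S2 reads c0=-2 → after 2×micro: 1 ⇒ (c0=-2, c1=1, c2=1)
[Gauss-Seidel] macro 1: S0 reads c2=0 → after 1×micro: 4; S1 reads c1=1 → after 1×micro: 1; S2 reads c0=4 → after 2×micro: 1 ⇒ (c0=4, c1=1, c2=1)
[Gauss-Seidel] macro 2: S0 reads c2=1 → after 1×micro: -2; S1 reads c1=1 → after 1×micro: 1; S2 reads c0=-2 → after 2×micro: 1 ⇒ (c0=-2, c1=1, c2=1)
[Gauss-Seidel] macro 3: S0 reads c2=1 → after 1×micro: -2; S1 reads c1=1 → after 1×micro: 1; S2 reads c0=-2 → after 2×micro: 1 ⇒ (c0=-2, c1=1, c2=1)
[Gauss-Seidel] macro 4: S0 reads c2=1 → after 1×micro: -2; S1 reads c1=1 → after 1×micro: 1; S2 reads c0=-2 → after 2×micro: 1 ⇒ (c0=-2, c1=1, c2=1)
[Gauss-Seidel] macro 5: S0 reads c2=1 → after 1×micro: -2; S1 reads c1=1 → after 1×micro: 1; S2 reads c0=-2 → after 2×micro: 1 ⇒ (c0=-2, c1=1, c2=1)
[Gauss-Seidel] macro 6: S0 reads c2=1 → after 1×micro: -2; S1 reads c1=1 → after 1×micro: 1; S2 reads c0=-2 → after 2×micro: 1 ⇒ (c0=-2, c1=1, c2=1)
[Gauss-Seidel] macro 7: S0 reads c2=1 → after 1×micro: -2; S1 reads c1=1 → after 1×micro: 1; S2 reads c0=-2 → after 2×micro: 1 ⇒ (c0=-2, c1=1, c2=1)

first divergence at macro-step: never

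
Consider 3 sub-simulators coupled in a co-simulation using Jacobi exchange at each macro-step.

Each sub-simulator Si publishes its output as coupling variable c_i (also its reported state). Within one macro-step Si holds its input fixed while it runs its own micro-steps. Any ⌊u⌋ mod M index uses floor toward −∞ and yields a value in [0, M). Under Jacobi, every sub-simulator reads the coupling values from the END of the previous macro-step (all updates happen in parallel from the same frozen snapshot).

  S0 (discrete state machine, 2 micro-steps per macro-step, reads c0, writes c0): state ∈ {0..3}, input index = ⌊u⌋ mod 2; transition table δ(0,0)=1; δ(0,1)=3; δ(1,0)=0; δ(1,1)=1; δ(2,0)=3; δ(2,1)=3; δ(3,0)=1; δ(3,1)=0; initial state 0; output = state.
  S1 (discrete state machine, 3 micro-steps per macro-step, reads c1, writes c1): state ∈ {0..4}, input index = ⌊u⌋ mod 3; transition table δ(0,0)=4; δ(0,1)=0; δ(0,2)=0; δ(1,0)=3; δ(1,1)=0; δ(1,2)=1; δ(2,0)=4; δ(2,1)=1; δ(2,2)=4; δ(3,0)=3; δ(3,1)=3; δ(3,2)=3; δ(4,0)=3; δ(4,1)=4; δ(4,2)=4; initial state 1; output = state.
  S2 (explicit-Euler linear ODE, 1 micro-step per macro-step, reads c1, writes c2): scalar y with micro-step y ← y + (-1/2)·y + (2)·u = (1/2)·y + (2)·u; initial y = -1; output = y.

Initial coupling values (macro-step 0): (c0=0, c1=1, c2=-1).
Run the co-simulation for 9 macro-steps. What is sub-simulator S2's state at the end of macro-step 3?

S2 state at macro-step 3 = 51/8

macro 1: S0 reads c0=0 → after 2×micro: 0; S1 reads c1=1 → after 3×micro: 0; S2 reads c1=1 → after 1×micro: 3/2 ⇒ (c0=0, c1=0, c2=3/2)
macro 2: S0 reads c0=0 → after 2×micro: 0; S1 reads c1=0 → after 3×micro: 3; S2 reads c1=0 → after 1×micro: 3/4 ⇒ (c0=0, c1=3, c2=3/4)
macro 3: S0 reads c0=0 → after 2×micro: 0; S1 reads c1=3 → after 3×micro: 3; S2 reads c1=3 → after 1×micro: 51/8 ⇒ (c0=0, c1=3, c2=51/8)
macro 4: S0 reads c0=0 → after 2×micro: 0; S1 reads c1=3 → after 3×micro: 3; S2 reads c1=3 → after 1×micro: 147/16 ⇒ (c0=0, c1=3, c2=147/16)
macro 5: S0 reads c0=0 → after 2×micro: 0; S1 reads c1=3 → after 3×micro: 3; S2 reads c1=3 → after 1×micro: 339/32 ⇒ (c0=0, c1=3, c2=339/32)
macro 6: S0 reads c0=0 → after 2×micro: 0; S1 reads c1=3 → after 3×micro: 3; S2 reads c1=3 → after 1×micro: 723/64 ⇒ (c0=0, c1=3, c2=723/64)
macro 7: S0 reads c0=0 → after 2×micro: 0; S1 reads c1=3 → after 3×micro: 3; S2 reads c1=3 → after 1×micro: 1491/128 ⇒ (c0=0, c1=3, c2=1491/128)
macro 8: S0 reads c0=0 → after 2×micro: 0; S1 reads c1=3 → after 3×micro: 3; S2 reads c1=3 → after 1×micro: 3027/256 ⇒ (c0=0, c1=3, c2=3027/256)
macro 9: S0 reads c0=0 → after 2×micro: 0; S1 reads c1=3 → after 3×micro: 3; S2 reads c1=3 → after 1×micro: 6099/512 ⇒ (c0=0, c1=3, c2=6099/512)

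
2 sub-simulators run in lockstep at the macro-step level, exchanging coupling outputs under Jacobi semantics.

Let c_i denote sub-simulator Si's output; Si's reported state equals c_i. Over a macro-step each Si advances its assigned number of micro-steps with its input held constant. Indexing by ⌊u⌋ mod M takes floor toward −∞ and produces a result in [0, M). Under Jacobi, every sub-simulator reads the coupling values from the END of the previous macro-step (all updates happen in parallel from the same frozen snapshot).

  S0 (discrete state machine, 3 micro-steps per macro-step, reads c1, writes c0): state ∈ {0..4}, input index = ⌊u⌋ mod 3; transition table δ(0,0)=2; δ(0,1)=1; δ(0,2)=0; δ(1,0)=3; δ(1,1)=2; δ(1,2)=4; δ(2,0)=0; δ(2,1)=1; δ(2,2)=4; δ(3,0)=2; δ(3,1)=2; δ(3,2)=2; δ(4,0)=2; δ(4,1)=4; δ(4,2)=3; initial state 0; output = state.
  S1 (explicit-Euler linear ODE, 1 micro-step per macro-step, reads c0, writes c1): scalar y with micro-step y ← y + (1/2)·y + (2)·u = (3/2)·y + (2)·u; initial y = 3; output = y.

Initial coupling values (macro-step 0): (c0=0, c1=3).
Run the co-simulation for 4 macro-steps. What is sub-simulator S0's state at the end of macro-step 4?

macro 1: S0 reads c1=3 → after 3×micro: 2; S1 reads c0=0 → after 1×micro: 9/2 ⇒ (c0=2, c1=9/2)
macro 2: S0 reads c1=9/2 → after 3×micro: 1; S1 reads c0=2 → after 1×micro: 43/4 ⇒ (c0=1, c1=43/4)
macro 3: S0 reads c1=43/4 → after 3×micro: 2; S1 reads c0=1 → after 1×micro: 145/8 ⇒ (c0=2, c1=145/8)
macro 4: S0 reads c1=145/8 → after 3×micro: 0; S1 reads c0=2 → after 1×micro: 499/16 ⇒ (c0=0, c1=499/16)

S0 state at macro-step 4 = 0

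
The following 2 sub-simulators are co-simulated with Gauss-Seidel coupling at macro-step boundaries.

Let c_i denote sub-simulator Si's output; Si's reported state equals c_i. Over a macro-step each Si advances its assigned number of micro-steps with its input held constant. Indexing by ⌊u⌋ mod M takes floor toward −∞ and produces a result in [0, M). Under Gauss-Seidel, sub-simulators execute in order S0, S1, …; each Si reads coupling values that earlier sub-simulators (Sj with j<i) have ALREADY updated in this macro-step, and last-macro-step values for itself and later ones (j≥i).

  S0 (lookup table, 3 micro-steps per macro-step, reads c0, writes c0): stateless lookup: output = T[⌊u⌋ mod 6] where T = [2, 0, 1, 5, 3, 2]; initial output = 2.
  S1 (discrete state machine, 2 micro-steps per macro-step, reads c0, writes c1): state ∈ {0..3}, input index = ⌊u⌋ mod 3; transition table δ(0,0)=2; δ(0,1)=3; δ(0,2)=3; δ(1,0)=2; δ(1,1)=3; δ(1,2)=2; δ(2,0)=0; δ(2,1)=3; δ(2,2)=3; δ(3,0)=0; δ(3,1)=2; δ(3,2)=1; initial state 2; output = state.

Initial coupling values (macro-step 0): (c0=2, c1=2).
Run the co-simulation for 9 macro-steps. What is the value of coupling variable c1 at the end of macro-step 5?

macro 1: S0 reads c0=2 → after 3×micro: 1; S1 reads c0=1 → after 2×micro: 2 ⇒ (c0=1, c1=2)
macro 2: S0 reads c0=1 → after 3×micro: 0; S1 reads c0=0 → after 2×micro: 2 ⇒ (c0=0, c1=2)
macro 3: S0 reads c0=0 → after 3×micro: 2; S1 reads c0=2 → after 2×micro: 1 ⇒ (c0=2, c1=1)
macro 4: S0 reads c0=2 → after 3×micro: 1; S1 reads c0=1 → after 2×micro: 2 ⇒ (c0=1, c1=2)
macro 5: S0 reads c0=1 → after 3×micro: 0; S1 reads c0=0 → after 2×micro: 2 ⇒ (c0=0, c1=2)
macro 6: S0 reads c0=0 → after 3×micro: 2; S1 reads c0=2 → after 2×micro: 1 ⇒ (c0=2, c1=1)
macro 7: S0 reads c0=2 → after 3×micro: 1; S1 reads c0=1 → after 2×micro: 2 ⇒ (c0=1, c1=2)
macro 8: S0 reads c0=1 → after 3×micro: 0; S1 reads c0=0 → after 2×micro: 2 ⇒ (c0=0, c1=2)
macro 9: S0 reads c0=0 → after 3×micro: 2; S1 reads c0=2 → after 2×micro: 1 ⇒ (c0=2, c1=1)

c1 at macro-step 5 = 2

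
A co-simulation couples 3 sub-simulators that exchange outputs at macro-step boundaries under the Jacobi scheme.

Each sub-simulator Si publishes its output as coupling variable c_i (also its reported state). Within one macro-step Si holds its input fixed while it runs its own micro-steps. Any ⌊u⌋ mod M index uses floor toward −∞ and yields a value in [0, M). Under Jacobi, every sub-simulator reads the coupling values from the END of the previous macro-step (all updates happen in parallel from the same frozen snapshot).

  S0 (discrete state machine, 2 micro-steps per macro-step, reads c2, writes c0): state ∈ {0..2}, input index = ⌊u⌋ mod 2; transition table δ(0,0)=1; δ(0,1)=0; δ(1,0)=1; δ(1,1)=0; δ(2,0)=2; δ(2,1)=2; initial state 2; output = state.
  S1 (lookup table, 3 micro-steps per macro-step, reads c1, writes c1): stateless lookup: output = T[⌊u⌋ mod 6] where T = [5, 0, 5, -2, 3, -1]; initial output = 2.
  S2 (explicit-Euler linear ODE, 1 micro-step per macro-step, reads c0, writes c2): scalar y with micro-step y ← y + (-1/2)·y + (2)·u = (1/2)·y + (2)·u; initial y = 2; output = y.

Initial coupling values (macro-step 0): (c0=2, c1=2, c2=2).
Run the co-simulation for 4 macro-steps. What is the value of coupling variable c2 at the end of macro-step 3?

macro 1: S0 reads c2=2 → after 2×micro: 2; S1 reads c1=2 → after 3×micro: 5; S2 reads c0=2 → after 1×micro: 5 ⇒ (c0=2, c1=5, c2=5)
macro 2: S0 reads c2=5 → after 2×micro: 2; S1 reads c1=5 → after 3×micro: -1; S2 reads c0=2 → after 1×micro: 13/2 ⇒ (c0=2, c1=-1, c2=13/2)
macro 3: S0 reads c2=13/2 → after 2×micro: 2; S1 reads c1=-1 → after 3×micro: -1; S2 reads c0=2 → after 1×micro: 29/4 ⇒ (c0=2, c1=-1, c2=29/4)
macro 4: S0 reads c2=29/4 → after 2×micro: 2; S1 reads c1=-1 → after 3×micro: -1; S2 reads c0=2 → after 1×micro: 61/8 ⇒ (c0=2, c1=-1, c2=61/8)

c2 at macro-step 3 = 29/4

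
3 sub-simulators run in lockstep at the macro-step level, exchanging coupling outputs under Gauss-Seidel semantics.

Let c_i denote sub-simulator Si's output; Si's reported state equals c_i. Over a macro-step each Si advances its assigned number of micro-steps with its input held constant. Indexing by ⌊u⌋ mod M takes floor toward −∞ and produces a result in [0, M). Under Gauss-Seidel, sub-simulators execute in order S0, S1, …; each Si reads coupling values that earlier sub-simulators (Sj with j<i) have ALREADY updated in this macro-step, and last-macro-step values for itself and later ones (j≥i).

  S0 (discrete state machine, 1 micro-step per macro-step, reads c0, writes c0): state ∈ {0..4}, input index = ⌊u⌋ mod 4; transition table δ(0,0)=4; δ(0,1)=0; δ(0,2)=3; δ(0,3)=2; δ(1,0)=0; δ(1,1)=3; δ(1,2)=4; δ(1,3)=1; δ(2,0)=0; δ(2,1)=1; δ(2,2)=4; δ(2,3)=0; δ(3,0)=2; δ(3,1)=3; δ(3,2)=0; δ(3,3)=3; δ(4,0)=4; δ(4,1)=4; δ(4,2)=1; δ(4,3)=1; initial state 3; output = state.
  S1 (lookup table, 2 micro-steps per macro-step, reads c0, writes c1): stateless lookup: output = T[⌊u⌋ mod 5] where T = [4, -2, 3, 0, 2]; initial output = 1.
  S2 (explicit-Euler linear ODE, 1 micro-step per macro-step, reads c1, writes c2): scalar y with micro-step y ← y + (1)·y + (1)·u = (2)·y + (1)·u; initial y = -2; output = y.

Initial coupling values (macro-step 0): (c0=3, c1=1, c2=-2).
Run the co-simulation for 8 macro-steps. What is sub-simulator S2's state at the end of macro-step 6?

S2 state at macro-step 6 = -128

macro 1: S0 reads c0=3 → after 1×micro: 3; S1 reads c0=3 → after 2×micro: 0; S2 reads c1=0 → after 1×micro: -4 ⇒ (c0=3, c1=0, c2=-4)
macro 2: S0 reads c0=3 → after 1×micro: 3; S1 reads c0=3 → after 2×micro: 0; S2 reads c1=0 → after 1×micro: -8 ⇒ (c0=3, c1=0, c2=-8)
macro 3: S0 reads c0=3 → after 1×micro: 3; S1 reads c0=3 → after 2×micro: 0; S2 reads c1=0 → after 1×micro: -16 ⇒ (c0=3, c1=0, c2=-16)
macro 4: S0 reads c0=3 → after 1×micro: 3; S1 reads c0=3 → after 2×micro: 0; S2 reads c1=0 → after 1×micro: -32 ⇒ (c0=3, c1=0, c2=-32)
macro 5: S0 reads c0=3 → after 1×micro: 3; S1 reads c0=3 → after 2×micro: 0; S2 reads c1=0 → after 1×micro: -64 ⇒ (c0=3, c1=0, c2=-64)
macro 6: S0 reads c0=3 → after 1×micro: 3; S1 reads c0=3 → after 2×micro: 0; S2 reads c1=0 → after 1×micro: -128 ⇒ (c0=3, c1=0, c2=-128)
macro 7: S0 reads c0=3 → after 1×micro: 3; S1 reads c0=3 → after 2×micro: 0; S2 reads c1=0 → after 1×micro: -256 ⇒ (c0=3, c1=0, c2=-256)
macro 8: S0 reads c0=3 → after 1×micro: 3; S1 reads c0=3 → after 2×micro: 0; S2 reads c1=0 → after 1×micro: -512 ⇒ (c0=3, c1=0, c2=-512)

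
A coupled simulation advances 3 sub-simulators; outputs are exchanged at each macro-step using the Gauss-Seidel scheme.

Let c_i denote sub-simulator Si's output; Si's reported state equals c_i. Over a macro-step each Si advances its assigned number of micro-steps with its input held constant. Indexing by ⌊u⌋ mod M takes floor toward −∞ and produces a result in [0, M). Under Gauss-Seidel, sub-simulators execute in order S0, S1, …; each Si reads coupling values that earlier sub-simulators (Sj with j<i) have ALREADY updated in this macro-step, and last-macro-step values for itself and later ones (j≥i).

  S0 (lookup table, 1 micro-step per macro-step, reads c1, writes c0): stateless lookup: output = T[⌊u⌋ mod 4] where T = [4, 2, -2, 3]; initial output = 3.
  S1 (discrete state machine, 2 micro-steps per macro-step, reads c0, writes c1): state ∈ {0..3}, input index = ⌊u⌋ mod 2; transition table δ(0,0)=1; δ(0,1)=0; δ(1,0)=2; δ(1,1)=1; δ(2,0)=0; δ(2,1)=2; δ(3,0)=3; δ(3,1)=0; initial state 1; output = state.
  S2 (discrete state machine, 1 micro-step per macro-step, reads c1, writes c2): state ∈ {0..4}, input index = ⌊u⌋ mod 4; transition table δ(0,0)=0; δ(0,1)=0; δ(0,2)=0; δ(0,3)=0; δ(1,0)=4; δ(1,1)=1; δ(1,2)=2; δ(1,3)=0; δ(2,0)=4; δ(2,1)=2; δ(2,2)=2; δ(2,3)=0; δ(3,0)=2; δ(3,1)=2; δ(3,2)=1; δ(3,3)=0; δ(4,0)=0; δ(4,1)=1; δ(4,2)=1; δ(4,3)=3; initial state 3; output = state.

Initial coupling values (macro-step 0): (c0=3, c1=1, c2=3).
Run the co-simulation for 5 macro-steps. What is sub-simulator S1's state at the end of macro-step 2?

S1 state at macro-step 2 = 2

macro 1: S0 reads c1=1 → after 1×micro: 2; S1 reads c0=2 → after 2×micro: 0; S2 reads c1=0 → after 1×micro: 2 ⇒ (c0=2, c1=0, c2=2)
macro 2: S0 reads c1=0 → after 1×micro: 4; S1 reads c0=4 → after 2×micro: 2; S2 reads c1=2 → after 1×micro: 2 ⇒ (c0=4, c1=2, c2=2)
macro 3: S0 reads c1=2 → after 1×micro: -2; S1 reads c0=-2 → after 2×micro: 1; S2 reads c1=1 → after 1×micro: 2 ⇒ (c0=-2, c1=1, c2=2)
macro 4: S0 reads c1=1 → after 1×micro: 2; S1 reads c0=2 → after 2×micro: 0; S2 reads c1=0 → after 1×micro: 4 ⇒ (c0=2, c1=0, c2=4)
macro 5: S0 reads c1=0 → after 1×micro: 4; S1 reads c0=4 → after 2×micro: 2; S2 reads c1=2 → after 1×micro: 1 ⇒ (c0=4, c1=2, c2=1)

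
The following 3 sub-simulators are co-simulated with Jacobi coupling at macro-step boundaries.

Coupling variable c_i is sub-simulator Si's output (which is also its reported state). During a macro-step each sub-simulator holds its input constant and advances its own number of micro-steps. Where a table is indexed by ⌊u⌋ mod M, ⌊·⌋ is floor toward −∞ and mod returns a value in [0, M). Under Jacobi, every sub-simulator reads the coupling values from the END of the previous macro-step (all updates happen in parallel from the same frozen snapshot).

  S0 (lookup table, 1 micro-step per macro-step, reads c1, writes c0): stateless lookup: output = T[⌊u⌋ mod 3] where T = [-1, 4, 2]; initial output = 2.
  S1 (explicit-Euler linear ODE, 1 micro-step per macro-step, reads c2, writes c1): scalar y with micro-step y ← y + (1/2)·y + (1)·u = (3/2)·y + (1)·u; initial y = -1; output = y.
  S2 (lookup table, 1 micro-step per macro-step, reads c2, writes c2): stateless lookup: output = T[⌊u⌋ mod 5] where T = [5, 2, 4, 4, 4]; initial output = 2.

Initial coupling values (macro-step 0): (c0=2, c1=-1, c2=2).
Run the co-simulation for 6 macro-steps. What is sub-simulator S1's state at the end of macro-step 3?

macro 1: S0 reads c1=-1 → after 1×micro: 2; S1 reads c2=2 → after 1×micro: 1/2; S2 reads c2=2 → after 1×micro: 4 ⇒ (c0=2, c1=1/2, c2=4)
macro 2: S0 reads c1=1/2 → after 1×micro: -1; S1 reads c2=4 → after 1×micro: 19/4; S2 reads c2=4 → after 1×micro: 4 ⇒ (c0=-1, c1=19/4, c2=4)
macro 3: S0 reads c1=19/4 → after 1×micro: 4; S1 reads c2=4 → after 1×micro: 89/8; S2 reads c2=4 → after 1×micro: 4 ⇒ (c0=4, c1=89/8, c2=4)
macro 4: S0 reads c1=89/8 → after 1×micro: 2; S1 reads c2=4 → after 1×micro: 331/16; S2 reads c2=4 → after 1×micro: 4 ⇒ (c0=2, c1=331/16, c2=4)
macro 5: S0 reads c1=331/16 → after 1×micro: 2; S1 reads c2=4 → after 1×micro: 1121/32; S2 reads c2=4 → after 1×micro: 4 ⇒ (c0=2, c1=1121/32, c2=4)
macro 6: S0 reads c1=1121/32 → after 1×micro: 2; S1 reads c2=4 → after 1×micro: 3619/64; S2 reads c2=4 → after 1×micro: 4 ⇒ (c0=2, c1=3619/64, c2=4)

S1 state at macro-step 3 = 89/8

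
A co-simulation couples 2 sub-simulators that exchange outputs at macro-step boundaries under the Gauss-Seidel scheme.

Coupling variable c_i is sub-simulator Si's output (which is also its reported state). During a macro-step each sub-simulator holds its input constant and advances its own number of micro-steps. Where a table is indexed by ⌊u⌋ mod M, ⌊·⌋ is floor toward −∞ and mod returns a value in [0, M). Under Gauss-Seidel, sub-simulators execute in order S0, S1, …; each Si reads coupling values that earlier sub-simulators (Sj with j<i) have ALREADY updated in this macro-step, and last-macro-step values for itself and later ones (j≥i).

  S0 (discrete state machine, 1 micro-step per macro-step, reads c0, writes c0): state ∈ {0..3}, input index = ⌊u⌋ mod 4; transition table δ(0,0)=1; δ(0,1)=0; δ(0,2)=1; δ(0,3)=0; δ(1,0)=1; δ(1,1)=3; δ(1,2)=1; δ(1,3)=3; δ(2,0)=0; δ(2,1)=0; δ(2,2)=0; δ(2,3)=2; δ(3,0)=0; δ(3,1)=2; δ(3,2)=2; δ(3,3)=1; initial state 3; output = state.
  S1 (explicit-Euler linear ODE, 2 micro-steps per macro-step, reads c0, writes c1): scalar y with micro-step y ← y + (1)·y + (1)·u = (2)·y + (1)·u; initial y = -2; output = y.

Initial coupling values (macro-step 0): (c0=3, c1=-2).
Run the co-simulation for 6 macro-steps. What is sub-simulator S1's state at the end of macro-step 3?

S1 state at macro-step 3 = -41

macro 1: S0 reads c0=3 → after 1×micro: 1; S1 reads c0=1 → after 2×micro: -5 ⇒ (c0=1, c1=-5)
macro 2: S0 reads c0=1 → after 1×micro: 3; S1 reads c0=3 → after 2×micro: -11 ⇒ (c0=3, c1=-11)
macro 3: S0 reads c0=3 → after 1×micro: 1; S1 reads c0=1 → after 2×micro: -41 ⇒ (c0=1, c1=-41)
macro 4: S0 reads c0=1 → after 1×micro: 3; S1 reads c0=3 → after 2×micro: -155 ⇒ (c0=3, c1=-155)
macro 5: S0 reads c0=3 → after 1×micro: 1; S1 reads c0=1 → after 2×micro: -617 ⇒ (c0=1, c1=-617)
macro 6: S0 reads c0=1 → after 1×micro: 3; S1 reads c0=3 → after 2×micro: -2459 ⇒ (c0=3, c1=-2459)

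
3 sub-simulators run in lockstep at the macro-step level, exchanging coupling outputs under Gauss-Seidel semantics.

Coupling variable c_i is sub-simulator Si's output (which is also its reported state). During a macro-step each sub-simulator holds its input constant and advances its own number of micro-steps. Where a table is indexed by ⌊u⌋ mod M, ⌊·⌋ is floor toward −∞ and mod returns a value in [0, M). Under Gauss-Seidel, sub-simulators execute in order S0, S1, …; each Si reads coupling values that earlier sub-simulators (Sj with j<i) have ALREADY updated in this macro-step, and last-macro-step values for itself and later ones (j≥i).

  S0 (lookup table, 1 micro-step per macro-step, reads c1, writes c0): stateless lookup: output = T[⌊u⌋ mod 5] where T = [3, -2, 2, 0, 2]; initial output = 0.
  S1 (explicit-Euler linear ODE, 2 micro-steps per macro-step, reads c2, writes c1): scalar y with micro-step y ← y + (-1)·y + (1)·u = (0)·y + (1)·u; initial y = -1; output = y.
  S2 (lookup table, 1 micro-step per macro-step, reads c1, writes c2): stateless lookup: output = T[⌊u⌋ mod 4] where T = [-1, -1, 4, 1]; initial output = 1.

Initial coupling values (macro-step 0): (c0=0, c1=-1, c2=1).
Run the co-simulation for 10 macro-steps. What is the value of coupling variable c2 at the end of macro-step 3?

macro 1: S0 reads c1=-1 → after 1×micro: 2; S1 reads c2=1 → after 2×micro: 1; S2 reads c1=1 → after 1×micro: -1 ⇒ (c0=2, c1=1, c2=-1)
macro 2: S0 reads c1=1 → after 1×micro: -2; S1 reads c2=-1 → after 2×micro: -1; S2 reads c1=-1 → after 1×micro: 1 ⇒ (c0=-2, c1=-1, c2=1)
macro 3: S0 reads c1=-1 → after 1×micro: 2; S1 reads c2=1 → after 2×micro: 1; S2 reads c1=1 → after 1×micro: -1 ⇒ (c0=2, c1=1, c2=-1)
macro 4: S0 reads c1=1 → after 1×micro: -2; S1 reads c2=-1 → after 2×micro: -1; S2 reads c1=-1 → after 1×micro: 1 ⇒ (c0=-2, c1=-1, c2=1)
macro 5: S0 reads c1=-1 → after 1×micro: 2; S1 reads c2=1 → after 2×micro: 1; S2 reads c1=1 → after 1×micro: -1 ⇒ (c0=2, c1=1, c2=-1)
macro 6: S0 reads c1=1 → after 1×micro: -2; S1 reads c2=-1 → after 2×micro: -1; S2 reads c1=-1 → after 1×micro: 1 ⇒ (c0=-2, c1=-1, c2=1)
macro 7: S0 reads c1=-1 → after 1×micro: 2; S1 reads c2=1 → after 2×micro: 1; S2 reads c1=1 → after 1×micro: -1 ⇒ (c0=2, c1=1, c2=-1)
macro 8: S0 reads c1=1 → after 1×micro: -2; S1 reads c2=-1 → after 2×micro: -1; S2 reads c1=-1 → after 1×micro: 1 ⇒ (c0=-2, c1=-1, c2=1)
macro 9: S0 reads c1=-1 → after 1×micro: 2; S1 reads c2=1 → after 2×micro: 1; S2 reads c1=1 → after 1×micro: -1 ⇒ (c0=2, c1=1, c2=-1)
macro 10: S0 reads c1=1 → after 1×micro: -2; S1 reads c2=-1 → after 2×micro: -1; S2 reads c1=-1 → after 1×micro: 1 ⇒ (c0=-2, c1=-1, c2=1)

c2 at macro-step 3 = -1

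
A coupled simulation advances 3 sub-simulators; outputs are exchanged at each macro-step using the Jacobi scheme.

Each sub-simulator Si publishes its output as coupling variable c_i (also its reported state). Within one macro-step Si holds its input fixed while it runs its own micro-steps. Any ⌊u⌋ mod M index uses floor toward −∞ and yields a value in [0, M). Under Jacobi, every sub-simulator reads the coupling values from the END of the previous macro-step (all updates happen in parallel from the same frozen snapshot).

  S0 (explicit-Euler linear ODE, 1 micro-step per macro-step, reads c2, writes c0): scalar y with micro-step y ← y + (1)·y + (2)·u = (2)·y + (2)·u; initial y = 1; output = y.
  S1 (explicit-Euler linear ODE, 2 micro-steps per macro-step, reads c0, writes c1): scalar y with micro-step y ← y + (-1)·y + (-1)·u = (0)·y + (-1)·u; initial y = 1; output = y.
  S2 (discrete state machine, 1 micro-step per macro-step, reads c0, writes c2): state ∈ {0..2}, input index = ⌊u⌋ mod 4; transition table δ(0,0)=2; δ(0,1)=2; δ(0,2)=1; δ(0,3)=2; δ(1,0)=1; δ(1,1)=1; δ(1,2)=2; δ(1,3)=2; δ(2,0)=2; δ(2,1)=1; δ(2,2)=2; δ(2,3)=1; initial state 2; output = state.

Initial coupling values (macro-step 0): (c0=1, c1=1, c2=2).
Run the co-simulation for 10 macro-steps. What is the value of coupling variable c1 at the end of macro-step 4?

c1 at macro-step 4 = -32

macro 1: S0 reads c2=2 → after 1×micro: 6; S1 reads c0=1 → after 2×micro: -1; S2 reads c0=1 → after 1×micro: 1 ⇒ (c0=6, c1=-1, c2=1)
macro 2: S0 reads c2=1 → after 1×micro: 14; S1 reads c0=6 → after 2×micro: -6; S2 reads c0=6 → after 1×micro: 2 ⇒ (c0=14, c1=-6, c2=2)
macro 3: S0 reads c2=2 → after 1×micro: 32; S1 reads c0=14 → after 2×micro: -14; S2 reads c0=14 → after 1×micro: 2 ⇒ (c0=32, c1=-14, c2=2)
macro 4: S0 reads c2=2 → after 1×micro: 68; S1 reads c0=32 → after 2×micro: -32; S2 reads c0=32 → after 1×micro: 2 ⇒ (c0=68, c1=-32, c2=2)
macro 5: S0 reads c2=2 → after 1×micro: 140; S1 reads c0=68 → after 2×micro: -68; S2 reads c0=68 → after 1×micro: 2 ⇒ (c0=140, c1=-68, c2=2)
macro 6: S0 reads c2=2 → after 1×micro: 284; S1 reads c0=140 → after 2×micro: -140; S2 reads c0=140 → after 1×micro: 2 ⇒ (c0=284, c1=-140, c2=2)
macro 7: S0 reads c2=2 → after 1×micro: 572; S1 reads c0=284 → after 2×micro: -284; S2 reads c0=284 → after 1×micro: 2 ⇒ (c0=572, c1=-284, c2=2)
macro 8: S0 reads c2=2 → after 1×micro: 1148; S1 reads c0=572 → after 2×micro: -572; S2 reads c0=572 → after 1×micro: 2 ⇒ (c0=1148, c1=-572, c2=2)
macro 9: S0 reads c2=2 → after 1×micro: 2300; S1 reads c0=1148 → after 2×micro: -1148; S2 reads c0=1148 → after 1×micro: 2 ⇒ (c0=2300, c1=-1148, c2=2)
macro 10: S0 reads c2=2 → after 1×micro: 4604; S1 reads c0=2300 → after 2×micro: -2300; S2 reads c0=2300 → after 1×micro: 2 ⇒ (c0=4604, c1=-2300, c2=2)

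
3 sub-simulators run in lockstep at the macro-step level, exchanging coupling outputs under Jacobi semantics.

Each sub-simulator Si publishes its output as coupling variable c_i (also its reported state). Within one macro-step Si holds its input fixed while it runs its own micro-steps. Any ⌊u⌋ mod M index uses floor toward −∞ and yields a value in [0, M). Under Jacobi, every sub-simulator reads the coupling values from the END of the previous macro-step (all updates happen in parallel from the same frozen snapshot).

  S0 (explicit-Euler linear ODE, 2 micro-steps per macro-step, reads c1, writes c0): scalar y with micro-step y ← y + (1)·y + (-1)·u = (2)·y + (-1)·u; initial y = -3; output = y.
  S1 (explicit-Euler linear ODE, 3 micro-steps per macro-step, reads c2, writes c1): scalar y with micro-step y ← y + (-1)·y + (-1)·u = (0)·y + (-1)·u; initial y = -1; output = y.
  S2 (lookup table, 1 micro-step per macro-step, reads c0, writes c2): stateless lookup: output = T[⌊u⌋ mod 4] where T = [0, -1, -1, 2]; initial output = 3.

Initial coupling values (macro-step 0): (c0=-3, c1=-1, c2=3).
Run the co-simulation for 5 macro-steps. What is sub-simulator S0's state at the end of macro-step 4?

S0 state at macro-step 4 = -438

macro 1: S0 reads c1=-1 → after 2×micro: -9; S1 reads c2=3 → after 3×micro: -3; S2 reads c0=-3 → after 1×micro: -1 ⇒ (c0=-9, c1=-3, c2=-1)
macro 2: S0 reads c1=-3 → after 2×micro: -27; S1 reads c2=-1 → after 3×micro: 1; S2 reads c0=-9 → after 1×micro: 2 ⇒ (c0=-27, c1=1, c2=2)
macro 3: S0 reads c1=1 → after 2×micro: -111; S1 reads c2=2 → after 3×micro: -2; S2 reads c0=-27 → after 1×micro: -1 ⇒ (c0=-111, c1=-2, c2=-1)
macro 4: S0 reads c1=-2 → after 2×micro: -438; S1 reads c2=-1 → after 3×micro: 1; S2 reads c0=-111 → after 1×micro: -1 ⇒ (c0=-438, c1=1, c2=-1)
macro 5: S0 reads c1=1 → after 2×micro: -1755; S1 reads c2=-1 → after 3×micro: 1; S2 reads c0=-438 → after 1×micro: -1 ⇒ (c0=-1755, c1=1, c2=-1)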